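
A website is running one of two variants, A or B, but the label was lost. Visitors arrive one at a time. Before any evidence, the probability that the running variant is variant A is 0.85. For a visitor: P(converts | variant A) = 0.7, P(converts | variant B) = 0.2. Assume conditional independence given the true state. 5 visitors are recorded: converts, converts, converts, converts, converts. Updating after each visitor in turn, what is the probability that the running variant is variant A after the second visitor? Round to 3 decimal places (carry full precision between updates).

Each posterior becomes the prior for the next update.
After 'converts': P(A) = 0.7·0.8500 / (0.7·0.8500 + 0.2·0.1500) ≈ 0.9520
After 'converts': P(A) = 0.7·0.9520 / (0.7·0.9520 + 0.2·0.0480) ≈ 0.9858

0.986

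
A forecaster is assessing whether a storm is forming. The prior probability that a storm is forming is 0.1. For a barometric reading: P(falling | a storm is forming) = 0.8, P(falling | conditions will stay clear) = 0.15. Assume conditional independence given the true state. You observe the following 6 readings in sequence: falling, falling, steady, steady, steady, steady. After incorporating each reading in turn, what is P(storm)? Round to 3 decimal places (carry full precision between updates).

After 'falling': P(storm) = 0.8·0.1000 / (0.8·0.1000 + 0.15·0.9000) ≈ 0.3721
After 'falling': P(storm) = 0.8·0.3721 / (0.8·0.3721 + 0.15·0.6279) ≈ 0.7596
After 'steady': P(storm) = 0.2·0.7596 / (0.2·0.7596 + 0.85·0.2404) ≈ 0.4265
After 'steady': P(storm) = 0.2·0.4265 / (0.2·0.4265 + 0.85·0.5735) ≈ 0.1489
After 'steady': P(storm) = 0.2·0.1489 / (0.2·0.1489 + 0.85·0.8511) ≈ 0.0395
After 'steady': P(storm) = 0.2·0.0395 / (0.2·0.0395 + 0.85·0.9605) ≈ 0.0096

0.010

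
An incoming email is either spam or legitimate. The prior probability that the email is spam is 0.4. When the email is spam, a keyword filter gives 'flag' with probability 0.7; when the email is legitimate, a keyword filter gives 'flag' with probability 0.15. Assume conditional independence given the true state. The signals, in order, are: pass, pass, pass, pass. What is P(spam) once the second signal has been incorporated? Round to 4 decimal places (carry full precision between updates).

After 'pass': P(spam) = 0.3·0.4000 / (0.3·0.4000 + 0.85·0.6000) ≈ 0.1905
After 'pass': P(spam) = 0.3·0.1905 / (0.3·0.1905 + 0.85·0.8095) ≈ 0.0767

0.0767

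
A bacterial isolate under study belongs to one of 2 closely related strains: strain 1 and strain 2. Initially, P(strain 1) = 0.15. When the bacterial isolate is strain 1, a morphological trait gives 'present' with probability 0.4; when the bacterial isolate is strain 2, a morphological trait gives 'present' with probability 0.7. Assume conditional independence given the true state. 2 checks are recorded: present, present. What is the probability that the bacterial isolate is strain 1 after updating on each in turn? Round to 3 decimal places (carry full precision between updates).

0.054

Each posterior becomes the prior for the next update.
After 'present': P(strain 1) = 0.4·0.1500 / (0.4·0.1500 + 0.7·0.8500) ≈ 0.0916
After 'present': P(strain 1) = 0.4·0.0916 / (0.4·0.0916 + 0.7·0.9084) ≈ 0.0545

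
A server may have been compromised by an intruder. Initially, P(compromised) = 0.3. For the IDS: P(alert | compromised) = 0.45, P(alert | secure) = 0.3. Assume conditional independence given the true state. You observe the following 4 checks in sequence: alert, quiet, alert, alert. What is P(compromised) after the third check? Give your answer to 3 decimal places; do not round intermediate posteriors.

0.431

After 'alert': P(compromised) = 0.45·0.3000 / (0.45·0.3000 + 0.3·0.7000) ≈ 0.3913
After 'quiet': P(compromised) = 0.55·0.3913 / (0.55·0.3913 + 0.7·0.6087) ≈ 0.3356
After 'alert': P(compromised) = 0.45·0.3356 / (0.45·0.3356 + 0.3·0.6644) ≈ 0.4311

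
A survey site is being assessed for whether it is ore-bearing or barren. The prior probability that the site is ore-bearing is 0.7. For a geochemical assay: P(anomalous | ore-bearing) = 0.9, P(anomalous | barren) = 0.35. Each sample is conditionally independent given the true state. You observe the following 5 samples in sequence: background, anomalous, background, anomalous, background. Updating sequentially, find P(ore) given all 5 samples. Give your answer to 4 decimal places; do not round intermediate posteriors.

0.0532

Apply Bayes' rule sequentially, carrying P(ore) forward.
After 'background': P(ore) = 0.1·0.7000 / (0.1·0.7000 + 0.65·0.3000) ≈ 0.2642
After 'anomalous': P(ore) = 0.9·0.2642 / (0.9·0.2642 + 0.35·0.7358) ≈ 0.4800
After 'background': P(ore) = 0.1·0.4800 / (0.1·0.4800 + 0.65·0.5200) ≈ 0.1244
After 'anomalous': P(ore) = 0.9·0.1244 / (0.9·0.1244 + 0.35·0.8756) ≈ 0.2675
After 'background': P(ore) = 0.1·0.2675 / (0.1·0.2675 + 0.65·0.7325) ≈ 0.0532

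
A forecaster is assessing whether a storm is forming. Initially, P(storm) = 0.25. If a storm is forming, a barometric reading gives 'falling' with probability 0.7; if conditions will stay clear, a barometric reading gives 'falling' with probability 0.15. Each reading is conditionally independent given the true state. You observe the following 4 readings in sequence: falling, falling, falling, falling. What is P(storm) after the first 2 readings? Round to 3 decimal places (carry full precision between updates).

Each posterior becomes the prior for the next update.
After 'falling': P(storm) = 0.7·0.2500 / (0.7·0.2500 + 0.15·0.7500) ≈ 0.6087
After 'falling': P(storm) = 0.7·0.6087 / (0.7·0.6087 + 0.15·0.3913) ≈ 0.8789

0.879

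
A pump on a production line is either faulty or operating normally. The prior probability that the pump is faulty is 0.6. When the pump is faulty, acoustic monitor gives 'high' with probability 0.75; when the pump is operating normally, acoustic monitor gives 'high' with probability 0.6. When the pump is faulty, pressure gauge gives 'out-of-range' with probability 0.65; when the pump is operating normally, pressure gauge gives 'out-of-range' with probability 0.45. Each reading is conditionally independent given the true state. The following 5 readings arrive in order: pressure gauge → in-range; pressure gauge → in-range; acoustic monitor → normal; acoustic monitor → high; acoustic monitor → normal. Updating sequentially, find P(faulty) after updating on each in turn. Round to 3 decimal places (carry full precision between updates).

0.229

After pressure gauge='in-range': P(faulty) = 0.35·0.6000 / (0.35·0.6000 + 0.55·0.4000) ≈ 0.4884
After pressure gauge='in-range': P(faulty) = 0.35·0.4884 / (0.35·0.4884 + 0.55·0.5116) ≈ 0.3779
After acoustic monitor='normal': P(faulty) = 0.25·0.3779 / (0.25·0.3779 + 0.4·0.6221) ≈ 0.2752
After acoustic monitor='high': P(faulty) = 0.75·0.2752 / (0.75·0.2752 + 0.6·0.7248) ≈ 0.3218
After acoustic monitor='normal': P(faulty) = 0.25·0.3218 / (0.25·0.3218 + 0.4·0.6782) ≈ 0.2288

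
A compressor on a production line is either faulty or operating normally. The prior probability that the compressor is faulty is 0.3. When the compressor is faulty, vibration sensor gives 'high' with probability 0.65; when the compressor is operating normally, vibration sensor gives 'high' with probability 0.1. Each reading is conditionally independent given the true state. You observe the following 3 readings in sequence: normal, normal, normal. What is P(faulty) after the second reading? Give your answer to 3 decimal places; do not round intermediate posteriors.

0.061

After 'normal': P(faulty) = 0.35·0.3000 / (0.35·0.3000 + 0.9·0.7000) ≈ 0.1429
After 'normal': P(faulty) = 0.35·0.1429 / (0.35·0.1429 + 0.9·0.8571) ≈ 0.0609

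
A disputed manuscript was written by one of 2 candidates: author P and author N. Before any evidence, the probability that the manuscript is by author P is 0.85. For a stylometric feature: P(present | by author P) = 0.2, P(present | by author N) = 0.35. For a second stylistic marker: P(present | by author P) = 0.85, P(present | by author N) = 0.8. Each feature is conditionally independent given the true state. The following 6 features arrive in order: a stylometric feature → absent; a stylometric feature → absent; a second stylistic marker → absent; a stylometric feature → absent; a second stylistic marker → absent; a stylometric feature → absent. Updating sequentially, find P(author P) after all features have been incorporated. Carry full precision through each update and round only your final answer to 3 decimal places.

After a stylometric feature='absent': P(author P) = 0.8·0.8500 / (0.8·0.8500 + 0.65·0.1500) ≈ 0.8746
After a stylometric feature='absent': P(author P) = 0.8·0.8746 / (0.8·0.8746 + 0.65·0.1254) ≈ 0.8957
After a second stylistic marker='absent': P(author P) = 0.15·0.8957 / (0.15·0.8957 + 0.2·0.1043) ≈ 0.8656
After a stylometric feature='absent': P(author P) = 0.8·0.8656 / (0.8·0.8656 + 0.65·0.1344) ≈ 0.8879
After a second stylistic marker='absent': P(author P) = 0.15·0.8879 / (0.15·0.8879 + 0.2·0.1121) ≈ 0.8560
After a stylometric feature='absent': P(author P) = 0.8·0.8560 / (0.8·0.8560 + 0.65·0.1440) ≈ 0.8797

0.880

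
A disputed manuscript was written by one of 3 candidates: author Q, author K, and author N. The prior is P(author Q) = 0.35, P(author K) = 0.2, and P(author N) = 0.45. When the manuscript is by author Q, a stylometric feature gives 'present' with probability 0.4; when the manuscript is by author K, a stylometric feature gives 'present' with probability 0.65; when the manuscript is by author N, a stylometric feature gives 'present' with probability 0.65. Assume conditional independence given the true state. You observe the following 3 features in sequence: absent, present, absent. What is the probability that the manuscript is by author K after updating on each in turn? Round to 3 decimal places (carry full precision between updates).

0.156

Each posterior becomes the prior for the next update.
After 'absent': normaliser = 0.6·0.3500 + 0.35·0.2000 + 0.35·0.4500; P(author Q) ≈ 0.4800, P(author K) ≈ 0.1600, P(author N) ≈ 0.3600
After 'present': normaliser = 0.4·0.4800 + 0.65·0.1600 + 0.65·0.3600; P(author Q) ≈ 0.3623, P(author K) ≈ 0.1962, P(author N) ≈ 0.4415
After 'absent': normaliser = 0.6·0.3623 + 0.35·0.1962 + 0.35·0.4415; P(author Q) ≈ 0.4934, P(author K) ≈ 0.1559, P(author N) ≈ 0.3507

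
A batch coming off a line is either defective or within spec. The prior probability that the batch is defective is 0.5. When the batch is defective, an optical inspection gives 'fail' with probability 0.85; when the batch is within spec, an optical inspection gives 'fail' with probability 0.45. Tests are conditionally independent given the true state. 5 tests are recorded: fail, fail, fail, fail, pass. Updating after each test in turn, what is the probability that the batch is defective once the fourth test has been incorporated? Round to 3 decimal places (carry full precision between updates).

0.927

Apply Bayes' rule sequentially, carrying P(defective) forward.
After 'fail': P(defective) = 0.85·0.5000 / (0.85·0.5000 + 0.45·0.5000) ≈ 0.6538
After 'fail': P(defective) = 0.85·0.6538 / (0.85·0.6538 + 0.45·0.3462) ≈ 0.7811
After 'fail': P(defective) = 0.85·0.7811 / (0.85·0.7811 + 0.45·0.2189) ≈ 0.8708
After 'fail': P(defective) = 0.85·0.8708 / (0.85·0.8708 + 0.45·0.1292) ≈ 0.9272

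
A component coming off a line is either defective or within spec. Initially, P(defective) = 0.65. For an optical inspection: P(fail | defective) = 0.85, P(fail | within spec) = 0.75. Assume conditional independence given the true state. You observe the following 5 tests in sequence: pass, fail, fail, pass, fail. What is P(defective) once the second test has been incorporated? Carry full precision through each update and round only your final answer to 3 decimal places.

After 'pass': P(defective) = 0.15·0.6500 / (0.15·0.6500 + 0.25·0.3500) ≈ 0.5270
After 'fail': P(defective) = 0.85·0.5270 / (0.85·0.5270 + 0.75·0.4730) ≈ 0.5581

0.558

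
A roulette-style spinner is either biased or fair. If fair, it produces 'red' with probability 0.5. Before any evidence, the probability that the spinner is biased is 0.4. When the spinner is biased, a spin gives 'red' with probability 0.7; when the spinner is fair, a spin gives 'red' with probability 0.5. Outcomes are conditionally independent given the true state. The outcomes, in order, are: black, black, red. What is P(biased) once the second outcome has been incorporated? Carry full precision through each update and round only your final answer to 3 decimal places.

0.194

After 'black': P(biased) = 0.3·0.4000 / (0.3·0.4000 + 0.5·0.6000) ≈ 0.2857
After 'black': P(biased) = 0.3·0.2857 / (0.3·0.2857 + 0.5·0.7143) ≈ 0.1935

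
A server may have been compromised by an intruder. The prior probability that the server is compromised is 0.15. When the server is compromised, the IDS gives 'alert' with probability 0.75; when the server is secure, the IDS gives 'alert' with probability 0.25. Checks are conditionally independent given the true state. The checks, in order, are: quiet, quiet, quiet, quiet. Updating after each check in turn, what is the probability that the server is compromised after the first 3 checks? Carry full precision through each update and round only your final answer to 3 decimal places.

After 'quiet': P(compromised) = 0.25·0.1500 / (0.25·0.1500 + 0.75·0.8500) ≈ 0.0556
After 'quiet': P(compromised) = 0.25·0.0556 / (0.25·0.0556 + 0.75·0.9444) ≈ 0.0192
After 'quiet': P(compromised) = 0.25·0.0192 / (0.25·0.0192 + 0.75·0.9808) ≈ 0.0065

0.006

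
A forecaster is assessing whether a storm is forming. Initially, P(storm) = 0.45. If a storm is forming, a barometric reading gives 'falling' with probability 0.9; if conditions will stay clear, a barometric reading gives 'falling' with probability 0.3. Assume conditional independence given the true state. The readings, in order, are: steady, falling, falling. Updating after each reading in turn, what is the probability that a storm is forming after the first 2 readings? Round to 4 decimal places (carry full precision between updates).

0.2596

Apply Bayes' rule sequentially, carrying P(storm) forward.
After 'steady': P(storm) = 0.1·0.4500 / (0.1·0.4500 + 0.7·0.5500) ≈ 0.1047
After 'falling': P(storm) = 0.9·0.1047 / (0.9·0.1047 + 0.3·0.8953) ≈ 0.2596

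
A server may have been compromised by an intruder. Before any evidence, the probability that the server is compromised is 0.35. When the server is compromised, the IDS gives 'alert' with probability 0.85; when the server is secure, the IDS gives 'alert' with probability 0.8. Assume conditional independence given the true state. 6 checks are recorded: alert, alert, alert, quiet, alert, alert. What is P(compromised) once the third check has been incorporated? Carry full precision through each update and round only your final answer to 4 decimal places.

0.3924

After 'alert': P(compromised) = 0.85·0.3500 / (0.85·0.3500 + 0.8·0.6500) ≈ 0.3639
After 'alert': P(compromised) = 0.85·0.3639 / (0.85·0.3639 + 0.8·0.6361) ≈ 0.3781
After 'alert': P(compromised) = 0.85·0.3781 / (0.85·0.3781 + 0.8·0.6219) ≈ 0.3924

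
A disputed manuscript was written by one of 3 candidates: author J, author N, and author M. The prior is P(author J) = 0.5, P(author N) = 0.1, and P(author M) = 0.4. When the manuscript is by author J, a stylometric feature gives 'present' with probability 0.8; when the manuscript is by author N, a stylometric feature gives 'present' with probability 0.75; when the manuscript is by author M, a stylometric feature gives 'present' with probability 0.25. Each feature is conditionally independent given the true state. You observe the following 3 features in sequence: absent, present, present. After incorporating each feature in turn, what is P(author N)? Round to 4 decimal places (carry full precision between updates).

After 'absent': normaliser = 0.2·0.5000 + 0.25·0.1000 + 0.75·0.4000; P(author J) ≈ 0.2353, P(author N) ≈ 0.0588, P(author M) ≈ 0.7059
After 'present': normaliser = 0.8·0.2353 + 0.75·0.0588 + 0.25·0.7059; P(author J) ≈ 0.4604, P(author N) ≈ 0.1079, P(author M) ≈ 0.4317
After 'present': normaliser = 0.8·0.4604 + 0.75·0.1079 + 0.25·0.4317; P(author J) ≈ 0.6611, P(author N) ≈ 0.1453, P(author M) ≈ 0.1937

0.1453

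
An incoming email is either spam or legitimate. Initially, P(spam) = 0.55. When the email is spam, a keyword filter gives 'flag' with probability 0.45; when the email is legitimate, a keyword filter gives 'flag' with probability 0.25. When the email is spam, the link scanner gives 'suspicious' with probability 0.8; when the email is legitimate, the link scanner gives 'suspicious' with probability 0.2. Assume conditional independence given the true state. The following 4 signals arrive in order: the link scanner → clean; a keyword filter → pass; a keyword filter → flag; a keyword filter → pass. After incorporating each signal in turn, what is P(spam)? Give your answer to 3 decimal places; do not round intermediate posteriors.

After the link scanner='clean': P(spam) = 0.2·0.5500 / (0.2·0.5500 + 0.8·0.4500) ≈ 0.2340
After a keyword filter='pass': P(spam) = 0.55·0.2340 / (0.55·0.2340 + 0.75·0.7660) ≈ 0.1831
After a keyword filter='flag': P(spam) = 0.45·0.1831 / (0.45·0.1831 + 0.25·0.8169) ≈ 0.2874
After a keyword filter='pass': P(spam) = 0.55·0.2874 / (0.55·0.2874 + 0.75·0.7126) ≈ 0.2283

0.228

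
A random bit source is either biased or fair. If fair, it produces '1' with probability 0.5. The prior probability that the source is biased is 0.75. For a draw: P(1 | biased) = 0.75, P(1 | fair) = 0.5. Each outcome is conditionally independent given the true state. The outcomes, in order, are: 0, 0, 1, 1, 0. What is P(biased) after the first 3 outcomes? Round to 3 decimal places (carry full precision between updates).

After '0': P(biased) = 0.25·0.7500 / (0.25·0.7500 + 0.5·0.2500) ≈ 0.6000
After '0': P(biased) = 0.25·0.6000 / (0.25·0.6000 + 0.5·0.4000) ≈ 0.4286
After '1': P(biased) = 0.75·0.4286 / (0.75·0.4286 + 0.5·0.5714) ≈ 0.5294

0.529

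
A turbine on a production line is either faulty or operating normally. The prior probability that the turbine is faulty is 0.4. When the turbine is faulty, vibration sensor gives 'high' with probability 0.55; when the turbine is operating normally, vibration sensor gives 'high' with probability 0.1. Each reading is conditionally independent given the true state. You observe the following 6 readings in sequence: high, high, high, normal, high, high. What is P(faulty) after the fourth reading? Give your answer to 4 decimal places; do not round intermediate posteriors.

After 'high': P(faulty) = 0.55·0.4000 / (0.55·0.4000 + 0.1·0.6000) ≈ 0.7857
After 'high': P(faulty) = 0.55·0.7857 / (0.55·0.7857 + 0.1·0.2143) ≈ 0.9528
After 'high': P(faulty) = 0.55·0.9528 / (0.55·0.9528 + 0.1·0.0472) ≈ 0.9911
After 'normal': P(faulty) = 0.45·0.9911 / (0.45·0.9911 + 0.9·0.0089) ≈ 0.9823

0.9823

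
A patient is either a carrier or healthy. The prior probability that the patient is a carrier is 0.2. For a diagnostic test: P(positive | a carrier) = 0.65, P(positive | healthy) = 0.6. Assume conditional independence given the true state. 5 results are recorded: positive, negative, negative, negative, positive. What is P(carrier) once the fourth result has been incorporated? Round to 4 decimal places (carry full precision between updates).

After 'positive': P(carrier) = 0.65·0.2000 / (0.65·0.2000 + 0.6·0.8000) ≈ 0.2131
After 'negative': P(carrier) = 0.35·0.2131 / (0.35·0.2131 + 0.4·0.7869) ≈ 0.1916
After 'negative': P(carrier) = 0.35·0.1916 / (0.35·0.1916 + 0.4·0.8084) ≈ 0.1717
After 'negative': P(carrier) = 0.35·0.1717 / (0.35·0.1717 + 0.4·0.8283) ≈ 0.1536

0.1536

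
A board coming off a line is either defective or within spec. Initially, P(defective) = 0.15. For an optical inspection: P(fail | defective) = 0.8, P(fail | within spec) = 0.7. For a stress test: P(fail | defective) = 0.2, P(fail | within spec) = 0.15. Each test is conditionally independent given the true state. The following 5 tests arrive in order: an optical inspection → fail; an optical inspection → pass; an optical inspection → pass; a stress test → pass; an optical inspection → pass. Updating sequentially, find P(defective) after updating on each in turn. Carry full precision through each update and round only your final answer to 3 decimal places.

After an optical inspection='fail': P(defective) = 0.8·0.1500 / (0.8·0.1500 + 0.7·0.8500) ≈ 0.1678
After an optical inspection='pass': P(defective) = 0.2·0.1678 / (0.2·0.1678 + 0.3·0.8322) ≈ 0.1185
After an optical inspection='pass': P(defective) = 0.2·0.1185 / (0.2·0.1185 + 0.3·0.8815) ≈ 0.0823
After a stress test='pass': P(defective) = 0.8·0.0823 / (0.8·0.0823 + 0.85·0.9177) ≈ 0.0778
After an optical inspection='pass': P(defective) = 0.2·0.0778 / (0.2·0.0778 + 0.3·0.9222) ≈ 0.0532

0.053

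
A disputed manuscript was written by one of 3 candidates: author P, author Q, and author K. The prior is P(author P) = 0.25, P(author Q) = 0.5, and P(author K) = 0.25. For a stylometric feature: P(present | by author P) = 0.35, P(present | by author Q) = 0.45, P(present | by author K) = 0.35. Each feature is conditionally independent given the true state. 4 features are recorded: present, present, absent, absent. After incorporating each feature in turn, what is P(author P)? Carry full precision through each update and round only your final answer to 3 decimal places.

Each posterior becomes the prior for the next update.
After 'present': normaliser = 0.35·0.2500 + 0.45·0.5000 + 0.35·0.2500; P(author P) ≈ 0.2188, P(author Q) ≈ 0.5625, P(author K) ≈ 0.2188
After 'present': normaliser = 0.35·0.2188 + 0.45·0.5625 + 0.35·0.2188; P(author P) ≈ 0.1885, P(author Q) ≈ 0.6231, P(author K) ≈ 0.1885
After 'absent': normaliser = 0.65·0.1885 + 0.55·0.6231 + 0.65·0.1885; P(author P) ≈ 0.2084, P(author Q) ≈ 0.5831, P(author K) ≈ 0.2084
After 'absent': normaliser = 0.65·0.2084 + 0.55·0.5831 + 0.65·0.2084; P(author P) ≈ 0.2290, P(author Q) ≈ 0.5420, P(author K) ≈ 0.2290

0.229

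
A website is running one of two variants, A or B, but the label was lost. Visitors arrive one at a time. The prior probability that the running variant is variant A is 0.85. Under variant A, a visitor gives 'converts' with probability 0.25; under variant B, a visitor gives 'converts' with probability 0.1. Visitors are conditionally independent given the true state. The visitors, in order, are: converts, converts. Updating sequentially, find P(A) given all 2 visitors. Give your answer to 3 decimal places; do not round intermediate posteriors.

After 'converts': P(A) = 0.25·0.8500 / (0.25·0.8500 + 0.1·0.1500) ≈ 0.9341
After 'converts': P(A) = 0.25·0.9341 / (0.25·0.9341 + 0.1·0.0659) ≈ 0.9725

0.973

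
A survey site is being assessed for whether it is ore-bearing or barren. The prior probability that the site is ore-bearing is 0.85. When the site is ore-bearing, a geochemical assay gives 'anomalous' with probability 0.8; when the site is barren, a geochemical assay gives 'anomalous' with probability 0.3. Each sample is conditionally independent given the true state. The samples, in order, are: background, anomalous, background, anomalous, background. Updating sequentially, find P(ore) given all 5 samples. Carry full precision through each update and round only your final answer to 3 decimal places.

0.484

After 'background': P(ore) = 0.2·0.8500 / (0.2·0.8500 + 0.7·0.1500) ≈ 0.6182
After 'anomalous': P(ore) = 0.8·0.6182 / (0.8·0.6182 + 0.3·0.3818) ≈ 0.8119
After 'background': P(ore) = 0.2·0.8119 / (0.2·0.8119 + 0.7·0.1881) ≈ 0.5523
After 'anomalous': P(ore) = 0.8·0.5523 / (0.8·0.5523 + 0.3·0.4477) ≈ 0.7669
After 'background': P(ore) = 0.2·0.7669 / (0.2·0.7669 + 0.7·0.2331) ≈ 0.4845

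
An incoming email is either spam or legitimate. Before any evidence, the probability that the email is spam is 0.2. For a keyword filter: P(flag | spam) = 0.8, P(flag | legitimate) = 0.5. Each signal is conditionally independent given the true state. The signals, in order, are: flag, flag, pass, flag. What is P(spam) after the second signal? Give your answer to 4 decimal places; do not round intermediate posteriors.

0.3902

After 'flag': P(spam) = 0.8·0.2000 / (0.8·0.2000 + 0.5·0.8000) ≈ 0.2857
After 'flag': P(spam) = 0.8·0.2857 / (0.8·0.2857 + 0.5·0.7143) ≈ 0.3902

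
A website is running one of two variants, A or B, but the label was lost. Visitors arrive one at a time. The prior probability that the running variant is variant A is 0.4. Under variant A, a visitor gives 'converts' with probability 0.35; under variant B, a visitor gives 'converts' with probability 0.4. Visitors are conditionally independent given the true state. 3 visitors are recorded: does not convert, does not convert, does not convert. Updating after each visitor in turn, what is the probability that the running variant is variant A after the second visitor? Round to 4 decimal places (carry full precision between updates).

After 'does not convert': P(A) = 0.65·0.4000 / (0.65·0.4000 + 0.6·0.6000) ≈ 0.4194
After 'does not convert': P(A) = 0.65·0.4194 / (0.65·0.4194 + 0.6·0.5806) ≈ 0.4390

0.4390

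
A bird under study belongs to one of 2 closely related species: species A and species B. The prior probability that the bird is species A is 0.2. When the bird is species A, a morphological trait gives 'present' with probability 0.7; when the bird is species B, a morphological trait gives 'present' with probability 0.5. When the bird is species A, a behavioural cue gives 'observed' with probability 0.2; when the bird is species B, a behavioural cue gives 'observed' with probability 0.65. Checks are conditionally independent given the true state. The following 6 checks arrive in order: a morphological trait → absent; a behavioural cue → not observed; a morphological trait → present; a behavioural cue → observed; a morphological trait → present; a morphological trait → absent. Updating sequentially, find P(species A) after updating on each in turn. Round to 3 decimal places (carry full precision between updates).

After a morphological trait='absent': P(species A) = 0.3·0.2000 / (0.3·0.2000 + 0.5·0.8000) ≈ 0.1304
After a behavioural cue='not observed': P(species A) = 0.8·0.1304 / (0.8·0.1304 + 0.35·0.8696) ≈ 0.2553
After a morphological trait='present': P(species A) = 0.7·0.2553 / (0.7·0.2553 + 0.5·0.7447) ≈ 0.3243
After a behavioural cue='observed': P(species A) = 0.2·0.3243 / (0.2·0.3243 + 0.65·0.6757) ≈ 0.1287
After a morphological trait='present': P(species A) = 0.7·0.1287 / (0.7·0.1287 + 0.5·0.8713) ≈ 0.1713
After a morphological trait='absent': P(species A) = 0.3·0.1713 / (0.3·0.1713 + 0.5·0.8287) ≈ 0.1104

0.110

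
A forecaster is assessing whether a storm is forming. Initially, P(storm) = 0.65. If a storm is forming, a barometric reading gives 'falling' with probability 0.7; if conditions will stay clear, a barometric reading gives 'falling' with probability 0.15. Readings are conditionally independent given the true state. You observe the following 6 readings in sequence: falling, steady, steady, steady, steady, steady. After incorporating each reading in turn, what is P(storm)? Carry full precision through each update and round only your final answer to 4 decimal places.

Each posterior becomes the prior for the next update.
After 'falling': P(storm) = 0.7·0.6500 / (0.7·0.6500 + 0.15·0.3500) ≈ 0.8966
After 'steady': P(storm) = 0.3·0.8966 / (0.3·0.8966 + 0.85·0.1034) ≈ 0.7536
After 'steady': P(storm) = 0.3·0.7536 / (0.3·0.7536 + 0.85·0.2464) ≈ 0.5191
After 'steady': P(storm) = 0.3·0.5191 / (0.3·0.5191 + 0.85·0.4809) ≈ 0.2759
After 'steady': P(storm) = 0.3·0.2759 / (0.3·0.2759 + 0.85·0.7241) ≈ 0.1185
After 'steady': P(storm) = 0.3·0.1185 / (0.3·0.1185 + 0.85·0.8815) ≈ 0.0453

0.0453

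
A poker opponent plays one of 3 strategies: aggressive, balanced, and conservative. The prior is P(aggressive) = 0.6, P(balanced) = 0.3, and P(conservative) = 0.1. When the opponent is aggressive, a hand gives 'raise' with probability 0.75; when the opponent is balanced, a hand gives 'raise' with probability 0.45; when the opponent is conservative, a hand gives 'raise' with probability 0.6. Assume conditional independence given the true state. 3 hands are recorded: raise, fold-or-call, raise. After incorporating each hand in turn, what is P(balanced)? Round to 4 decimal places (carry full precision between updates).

After 'raise': normaliser = 0.75·0.6000 + 0.45·0.3000 + 0.6·0.1000; P(aggressive) ≈ 0.6977, P(balanced) ≈ 0.2093, P(conservative) ≈ 0.0930
After 'fold-or-call': normaliser = 0.25·0.6977 + 0.55·0.2093 + 0.4·0.0930; P(aggressive) ≈ 0.5338, P(balanced) ≈ 0.3523, P(conservative) ≈ 0.1139
After 'raise': normaliser = 0.75·0.5338 + 0.45·0.3523 + 0.6·0.1139; P(aggressive) ≈ 0.6383, P(balanced) ≈ 0.2528, P(conservative) ≈ 0.1089

0.2528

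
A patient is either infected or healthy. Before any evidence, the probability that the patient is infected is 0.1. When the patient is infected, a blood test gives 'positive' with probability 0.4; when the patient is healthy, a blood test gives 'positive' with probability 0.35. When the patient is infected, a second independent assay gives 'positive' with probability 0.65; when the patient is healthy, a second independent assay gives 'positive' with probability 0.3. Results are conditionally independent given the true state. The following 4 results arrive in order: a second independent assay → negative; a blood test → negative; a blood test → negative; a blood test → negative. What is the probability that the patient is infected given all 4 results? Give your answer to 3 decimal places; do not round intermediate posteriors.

Apply Bayes' rule sequentially, carrying P(infected) forward.
After a second independent assay='negative': P(infected) = 0.35·0.1000 / (0.35·0.1000 + 0.7·0.9000) ≈ 0.0526
After a blood test='negative': P(infected) = 0.6·0.0526 / (0.6·0.0526 + 0.65·0.9474) ≈ 0.0488
After a blood test='negative': P(infected) = 0.6·0.0488 / (0.6·0.0488 + 0.65·0.9512) ≈ 0.0452
After a blood test='negative': P(infected) = 0.6·0.0452 / (0.6·0.0452 + 0.65·0.9548) ≈ 0.0419

0.042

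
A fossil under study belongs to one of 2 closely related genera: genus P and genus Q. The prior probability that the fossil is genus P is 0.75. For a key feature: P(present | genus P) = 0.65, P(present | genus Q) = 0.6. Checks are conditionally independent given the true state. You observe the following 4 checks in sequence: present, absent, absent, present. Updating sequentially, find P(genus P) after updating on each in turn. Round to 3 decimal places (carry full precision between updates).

0.729

After 'present': P(genus P) = 0.65·0.7500 / (0.65·0.7500 + 0.6·0.2500) ≈ 0.7647
After 'absent': P(genus P) = 0.35·0.7647 / (0.35·0.7647 + 0.4·0.2353) ≈ 0.7398
After 'absent': P(genus P) = 0.35·0.7398 / (0.35·0.7398 + 0.4·0.2602) ≈ 0.7133
After 'present': P(genus P) = 0.65·0.7133 / (0.65·0.7133 + 0.6·0.2867) ≈ 0.7294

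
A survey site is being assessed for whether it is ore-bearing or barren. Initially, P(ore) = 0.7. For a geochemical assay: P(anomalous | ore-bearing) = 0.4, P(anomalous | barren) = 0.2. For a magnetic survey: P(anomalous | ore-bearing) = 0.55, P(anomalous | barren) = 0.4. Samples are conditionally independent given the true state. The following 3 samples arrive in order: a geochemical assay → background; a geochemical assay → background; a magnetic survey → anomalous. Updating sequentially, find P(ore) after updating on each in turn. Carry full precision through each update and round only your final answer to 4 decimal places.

After a geochemical assay='background': P(ore) = 0.6·0.7000 / (0.6·0.7000 + 0.8·0.3000) ≈ 0.6364
After a geochemical assay='background': P(ore) = 0.6·0.6364 / (0.6·0.6364 + 0.8·0.3636) ≈ 0.5676
After a magnetic survey='anomalous': P(ore) = 0.55·0.5676 / (0.55·0.5676 + 0.4·0.4324) ≈ 0.6435

0.6435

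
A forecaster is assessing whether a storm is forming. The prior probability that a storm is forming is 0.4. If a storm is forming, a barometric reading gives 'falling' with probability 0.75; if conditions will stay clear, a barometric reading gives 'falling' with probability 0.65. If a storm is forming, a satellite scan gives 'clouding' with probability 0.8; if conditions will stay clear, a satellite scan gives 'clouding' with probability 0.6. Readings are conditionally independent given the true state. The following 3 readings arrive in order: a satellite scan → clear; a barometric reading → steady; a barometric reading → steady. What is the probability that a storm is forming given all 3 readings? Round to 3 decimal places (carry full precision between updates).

After a satellite scan='clear': P(storm) = 0.2·0.4000 / (0.2·0.4000 + 0.4·0.6000) ≈ 0.2500
After a barometric reading='steady': P(storm) = 0.25·0.2500 / (0.25·0.2500 + 0.35·0.7500) ≈ 0.1923
After a barometric reading='steady': P(storm) = 0.25·0.1923 / (0.25·0.1923 + 0.35·0.8077) ≈ 0.1453

0.145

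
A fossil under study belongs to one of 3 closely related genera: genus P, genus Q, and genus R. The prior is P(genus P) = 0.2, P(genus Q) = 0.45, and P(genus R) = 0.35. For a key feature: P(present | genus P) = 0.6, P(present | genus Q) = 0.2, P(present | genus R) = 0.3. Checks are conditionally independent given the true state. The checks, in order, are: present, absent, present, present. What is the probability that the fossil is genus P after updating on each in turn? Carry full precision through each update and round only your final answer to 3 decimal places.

0.645

After 'present': normaliser = 0.6·0.2000 + 0.2·0.4500 + 0.3·0.3500; P(genus P) ≈ 0.3810, P(genus Q) ≈ 0.2857, P(genus R) ≈ 0.3333
After 'absent': normaliser = 0.4·0.3810 + 0.8·0.2857 + 0.7·0.3333; P(genus P) ≈ 0.2481, P(genus Q) ≈ 0.3721, P(genus R) ≈ 0.3798
After 'present': normaliser = 0.6·0.2481 + 0.2·0.3721 + 0.3·0.3798; P(genus P) ≈ 0.4414, P(genus Q) ≈ 0.2207, P(genus R) ≈ 0.3379
After 'present': normaliser = 0.6·0.4414 + 0.2·0.2207 + 0.3·0.3379; P(genus P) ≈ 0.6454, P(genus Q) ≈ 0.1076, P(genus R) ≈ 0.2471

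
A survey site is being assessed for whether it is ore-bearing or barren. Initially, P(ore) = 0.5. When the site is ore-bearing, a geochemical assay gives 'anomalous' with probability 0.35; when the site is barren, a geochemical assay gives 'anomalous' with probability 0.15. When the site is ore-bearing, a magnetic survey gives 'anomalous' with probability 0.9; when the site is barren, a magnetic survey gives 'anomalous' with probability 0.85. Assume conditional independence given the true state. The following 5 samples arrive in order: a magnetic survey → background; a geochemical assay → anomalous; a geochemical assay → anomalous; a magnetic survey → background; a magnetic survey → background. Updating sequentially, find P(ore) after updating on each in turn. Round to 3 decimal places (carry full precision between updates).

After a magnetic survey='background': P(ore) = 0.1·0.5000 / (0.1·0.5000 + 0.15·0.5000) ≈ 0.4000
After a geochemical assay='anomalous': P(ore) = 0.35·0.4000 / (0.35·0.4000 + 0.15·0.6000) ≈ 0.6087
After a geochemical assay='anomalous': P(ore) = 0.35·0.6087 / (0.35·0.6087 + 0.15·0.3913) ≈ 0.7840
After a magnetic survey='background': P(ore) = 0.1·0.7840 / (0.1·0.7840 + 0.15·0.2160) ≈ 0.7076
After a magnetic survey='background': P(ore) = 0.1·0.7076 / (0.1·0.7076 + 0.15·0.2924) ≈ 0.6173

0.617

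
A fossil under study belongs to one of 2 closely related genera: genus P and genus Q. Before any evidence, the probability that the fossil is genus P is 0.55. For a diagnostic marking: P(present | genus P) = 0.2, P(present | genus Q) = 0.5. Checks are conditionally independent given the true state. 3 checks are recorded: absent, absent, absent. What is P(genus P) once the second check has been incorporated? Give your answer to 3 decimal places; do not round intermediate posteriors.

After 'absent': P(genus P) = 0.8·0.5500 / (0.8·0.5500 + 0.5·0.4500) ≈ 0.6617
After 'absent': P(genus P) = 0.8·0.6617 / (0.8·0.6617 + 0.5·0.3383) ≈ 0.7578

0.758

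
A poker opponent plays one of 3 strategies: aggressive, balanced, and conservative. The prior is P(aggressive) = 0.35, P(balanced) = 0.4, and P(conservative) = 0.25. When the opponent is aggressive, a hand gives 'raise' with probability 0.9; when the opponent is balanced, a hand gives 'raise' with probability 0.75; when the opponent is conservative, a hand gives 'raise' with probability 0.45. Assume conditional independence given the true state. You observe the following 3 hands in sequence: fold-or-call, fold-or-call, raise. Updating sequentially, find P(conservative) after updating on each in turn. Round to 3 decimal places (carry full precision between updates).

0.608

After 'fold-or-call': normaliser = 0.1·0.3500 + 0.25·0.4000 + 0.55·0.2500; P(aggressive) ≈ 0.1284, P(balanced) ≈ 0.3670, P(conservative) ≈ 0.5046
After 'fold-or-call': normaliser = 0.1·0.1284 + 0.25·0.3670 + 0.55·0.5046; P(aggressive) ≈ 0.0336, P(balanced) ≈ 0.2401, P(conservative) ≈ 0.7263
After 'raise': normaliser = 0.9·0.0336 + 0.75·0.2401 + 0.45·0.7263; P(aggressive) ≈ 0.0563, P(balanced) ≈ 0.3352, P(conservative) ≈ 0.6084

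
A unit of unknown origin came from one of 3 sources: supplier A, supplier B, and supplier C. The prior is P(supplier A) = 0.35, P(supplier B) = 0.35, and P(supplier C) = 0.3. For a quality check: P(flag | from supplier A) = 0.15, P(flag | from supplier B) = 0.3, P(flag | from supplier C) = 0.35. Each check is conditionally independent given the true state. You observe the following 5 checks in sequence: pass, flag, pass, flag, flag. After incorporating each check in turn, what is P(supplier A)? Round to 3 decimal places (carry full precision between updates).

After 'pass': normaliser = 0.85·0.3500 + 0.7·0.3500 + 0.65·0.3000; P(supplier A) ≈ 0.4034, P(supplier B) ≈ 0.3322, P(supplier C) ≈ 0.2644
After 'flag': normaliser = 0.15·0.4034 + 0.3·0.3322 + 0.35·0.2644; P(supplier A) ≈ 0.2394, P(supplier B) ≈ 0.3944, P(supplier C) ≈ 0.3662
After 'pass': normaliser = 0.85·0.2394 + 0.7·0.3944 + 0.65·0.3662; P(supplier A) ≈ 0.2836, P(supplier B) ≈ 0.3847, P(supplier C) ≈ 0.3317
After 'flag': normaliser = 0.15·0.2836 + 0.3·0.3847 + 0.35·0.3317; P(supplier A) ≈ 0.1552, P(supplier B) ≈ 0.4211, P(supplier C) ≈ 0.4236
After 'flag': normaliser = 0.15·0.1552 + 0.3·0.4211 + 0.35·0.4236; P(supplier A) ≈ 0.0782, P(supplier B) ≈ 0.4241, P(supplier C) ≈ 0.4977

0.078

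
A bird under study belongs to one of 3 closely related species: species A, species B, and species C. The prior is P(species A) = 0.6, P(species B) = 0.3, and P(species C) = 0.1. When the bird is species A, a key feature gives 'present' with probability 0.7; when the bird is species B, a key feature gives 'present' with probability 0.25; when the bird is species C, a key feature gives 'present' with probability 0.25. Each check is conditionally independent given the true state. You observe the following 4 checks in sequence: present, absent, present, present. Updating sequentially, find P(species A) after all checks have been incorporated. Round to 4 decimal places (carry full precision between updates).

0.9294

After 'present': normaliser = 0.7·0.6000 + 0.25·0.3000 + 0.25·0.1000; P(species A) ≈ 0.8077, P(species B) ≈ 0.1442, P(species C) ≈ 0.0481
After 'absent': normaliser = 0.3·0.8077 + 0.75·0.1442 + 0.75·0.0481; P(species A) ≈ 0.6269, P(species B) ≈ 0.2799, P(species C) ≈ 0.0933
After 'present': normaliser = 0.7·0.6269 + 0.25·0.2799 + 0.25·0.0933; P(species A) ≈ 0.8247, P(species B) ≈ 0.1315, P(species C) ≈ 0.0438
After 'present': normaliser = 0.7·0.8247 + 0.25·0.1315 + 0.25·0.0438; P(species A) ≈ 0.9294, P(species B) ≈ 0.0529, P(species C) ≈ 0.0176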